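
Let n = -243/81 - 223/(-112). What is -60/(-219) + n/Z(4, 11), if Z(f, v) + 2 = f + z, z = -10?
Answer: 26169/65408 ≈ 0.40009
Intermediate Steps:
n = -113/112 (n = -243*1/81 - 223*(-1/112) = -3 + 223/112 = -113/112 ≈ -1.0089)
Z(f, v) = -12 + f (Z(f, v) = -2 + (f - 10) = -2 + (-10 + f) = -12 + f)
-60/(-219) + n/Z(4, 11) = -60/(-219) - 113/(112*(-12 + 4)) = -60*(-1/219) - 113/112/(-8) = 20/73 - 113/112*(-⅛) = 20/73 + 113/896 = 26169/65408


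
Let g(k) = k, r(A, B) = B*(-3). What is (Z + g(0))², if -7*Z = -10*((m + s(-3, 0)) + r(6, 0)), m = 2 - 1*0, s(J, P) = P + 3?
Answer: 2500/49 ≈ 51.020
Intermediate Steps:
s(J, P) = 3 + P
r(A, B) = -3*B
m = 2 (m = 2 + 0 = 2)
Z = 50/7 (Z = -(-10)*((2 + (3 + 0)) - 3*0)/7 = -(-10)*((2 + 3) + 0)/7 = -(-10)*(5 + 0)/7 = -(-10)*5/7 = -⅐*(-50) = 50/7 ≈ 7.1429)
(Z + g(0))² = (50/7 + 0)² = (50/7)² = 2500/49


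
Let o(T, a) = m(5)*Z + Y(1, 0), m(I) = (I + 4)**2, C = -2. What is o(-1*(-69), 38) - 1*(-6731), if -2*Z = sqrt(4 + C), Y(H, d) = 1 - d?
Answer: 6732 - 81*sqrt(2)/2 ≈ 6674.7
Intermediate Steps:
m(I) = (4 + I)**2
Z = -sqrt(2)/2 (Z = -sqrt(4 - 2)/2 = -sqrt(2)/2 ≈ -0.70711)
o(T, a) = 1 - 81*sqrt(2)/2 (o(T, a) = (4 + 5)**2*(-sqrt(2)/2) + (1 - 1*0) = 9**2*(-sqrt(2)/2) + (1 + 0) = 81*(-sqrt(2)/2) + 1 = -81*sqrt(2)/2 + 1 = 1 - 81*sqrt(2)/2)
o(-1*(-69), 38) - 1*(-6731) = (1 - 81*sqrt(2)/2) - 1*(-6731) = (1 - 81*sqrt(2)/2) + 6731 = 6732 - 81*sqrt(2)/2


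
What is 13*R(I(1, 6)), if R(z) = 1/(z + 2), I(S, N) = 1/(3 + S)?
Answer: 52/9 ≈ 5.7778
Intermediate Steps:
R(z) = 1/(2 + z)
13*R(I(1, 6)) = 13/(2 + 1/(3 + 1)) = 13/(2 + 1/4) = 13/(2 + ¼) = 13/(9/4) = 13*(4/9) = 52/9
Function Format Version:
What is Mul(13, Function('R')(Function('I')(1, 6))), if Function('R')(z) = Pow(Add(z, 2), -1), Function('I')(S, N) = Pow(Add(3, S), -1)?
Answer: Rational(52, 9) ≈ 5.7778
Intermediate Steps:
Function('R')(z) = Pow(Add(2, z), -1)
Mul(13, Function('R')(Function('I')(1, 6))) = Mul(13, Pow(Add(2, Pow(Add(3, 1), -1)), -1)) = Mul(13, Pow(Add(2, Pow(4, -1)), -1)) = Mul(13, Pow(Add(2, Rational(1, 4)), -1)) = Mul(13, Pow(Rational(9, 4), -1)) = Mul(13, Rational(4, 9)) = Rational(52, 9)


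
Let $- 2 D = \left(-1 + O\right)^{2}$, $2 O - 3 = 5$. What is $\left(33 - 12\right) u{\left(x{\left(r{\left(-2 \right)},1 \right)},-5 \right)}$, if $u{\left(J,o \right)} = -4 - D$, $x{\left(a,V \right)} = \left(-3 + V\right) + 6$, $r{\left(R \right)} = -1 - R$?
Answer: $\frac{21}{2} \approx 10.5$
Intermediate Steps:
$O = 4$ ($O = \frac{3}{2} + \frac{1}{2} \cdot 5 = \frac{3}{2} + \frac{5}{2} = 4$)
$x{\left(a,V \right)} = 3 + V$
$D = - \frac{9}{2}$ ($D = - \frac{\left(-1 + 4\right)^{2}}{2} = - \frac{3^{2}}{2} = \left(- \frac{1}{2}\right) 9 = - \frac{9}{2} \approx -4.5$)
$u{\left(J,o \right)} = \frac{1}{2}$ ($u{\left(J,o \right)} = -4 - - \frac{9}{2} = -4 + \frac{9}{2} = \frac{1}{2}$)
$\left(33 - 12\right) u{\left(x{\left(r{\left(-2 \right)},1 \right)},-5 \right)} = \left(33 - 12\right) \frac{1}{2} = 21 \cdot \frac{1}{2} = \frac{21}{2}$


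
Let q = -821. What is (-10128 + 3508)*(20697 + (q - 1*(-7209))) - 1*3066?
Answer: -179305766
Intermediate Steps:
(-10128 + 3508)*(20697 + (q - 1*(-7209))) - 1*3066 = (-10128 + 3508)*(20697 + (-821 - 1*(-7209))) - 1*3066 = -6620*(20697 + (-821 + 7209)) - 3066 = -6620*(20697 + 6388) - 3066 = -6620*27085 - 3066 = -179302700 - 3066 = -179305766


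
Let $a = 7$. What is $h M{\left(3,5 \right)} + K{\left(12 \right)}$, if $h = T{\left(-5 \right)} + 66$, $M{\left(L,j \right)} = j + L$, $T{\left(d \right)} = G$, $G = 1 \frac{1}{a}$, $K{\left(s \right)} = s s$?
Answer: $\frac{4712}{7} \approx 673.14$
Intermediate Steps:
$K{\left(s \right)} = s^{2}$
$G = \frac{1}{7}$ ($G = 1 \cdot \frac{1}{7} = \frac{1}{7} \approx 0.14286$)
$T{\left(d \right)} = \frac{1}{7}$
$M{\left(L,j \right)} = L + j$
$h = \frac{463}{7}$ ($h = \frac{1}{7} + 66 = \frac{463}{7} \approx 66.143$)
$h M{\left(3,5 \right)} + K{\left(12 \right)} = \frac{463 \left(3 + 5\right)}{7} + 12^{2} = \frac{463}{7} \cdot 8 + 144 = \frac{3704}{7} + 144 = \frac{4712}{7}$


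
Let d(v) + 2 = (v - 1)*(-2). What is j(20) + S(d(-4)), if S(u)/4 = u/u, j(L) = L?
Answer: 24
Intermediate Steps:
d(v) = -2*v (d(v) = -2 + (v - 1)*(-2) = -2 + (-1 + v)*(-2) = -2 + (2 - 2*v) = -2*v)
S(u) = 4 (S(u) = 4*(u/u) = 4*1 = 4)
j(20) + S(d(-4)) = 20 + 4 = 24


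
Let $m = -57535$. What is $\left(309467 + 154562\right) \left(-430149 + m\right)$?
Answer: $-226299518836$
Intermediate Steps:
$\left(309467 + 154562\right) \left(-430149 + m\right) = \left(309467 + 154562\right) \left(-430149 - 57535\right) = 464029 \left(-487684\right) = -226299518836$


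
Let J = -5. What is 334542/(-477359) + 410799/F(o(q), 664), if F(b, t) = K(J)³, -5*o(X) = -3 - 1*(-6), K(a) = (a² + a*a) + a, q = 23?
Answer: 55204486697/14499779625 ≈ 3.8073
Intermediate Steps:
K(a) = a + 2*a² (K(a) = (a² + a²) + a = 2*a² + a = a + 2*a²)
o(X) = -⅗ (o(X) = -(-3 - 1*(-6))/5 = -(-3 + 6)/5 = -⅕*3 = -⅗)
F(b, t) = 91125 (F(b, t) = (-5*(1 + 2*(-5)))³ = (-5*(1 - 10))³ = (-5*(-9))³ = 45³ = 91125)
334542/(-477359) + 410799/F(o(q), 664) = 334542/(-477359) + 410799/91125 = 334542*(-1/477359) + 410799*(1/91125) = -334542/477359 + 136933/30375 = 55204486697/14499779625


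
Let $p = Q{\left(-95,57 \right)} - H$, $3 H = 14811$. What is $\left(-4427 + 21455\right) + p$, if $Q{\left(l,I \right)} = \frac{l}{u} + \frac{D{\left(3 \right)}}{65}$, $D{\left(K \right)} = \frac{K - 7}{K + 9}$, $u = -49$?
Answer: $\frac{115547981}{9555} \approx 12093.0$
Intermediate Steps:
$H = 4937$ ($H = \frac{1}{3} \cdot 14811 = 4937$)
$D{\left(K \right)} = \frac{-7 + K}{9 + K}$
$Q{\left(l,I \right)} = - \frac{1}{195} - \frac{l}{49}$ ($Q{\left(l,I \right)} = \frac{l}{-49} + \frac{\frac{1}{9 + 3} \left(-7 + 3\right)}{65} = l \left(- \frac{1}{49}\right) + \frac{1}{12} \left(-4\right) \frac{1}{65} = - \frac{l}{49} + \frac{1}{12} \left(-4\right) \frac{1}{65} = - \frac{l}{49} - \frac{1}{195} = - \frac{1}{195} - \frac{l}{49}$)
$p = - \frac{47154559}{9555}$ ($p = \left(- \frac{1}{195} - - \frac{95}{49}\right) - 4937 = \left(- \frac{1}{195} + \frac{95}{49}\right) - 4937 = \frac{18476}{9555} - 4937 = - \frac{47154559}{9555} \approx -4935.1$)
$\left(-4427 + 21455\right) + p = \left(-4427 + 21455\right) - \frac{47154559}{9555} = 17028 - \frac{47154559}{9555} = \frac{115547981}{9555}$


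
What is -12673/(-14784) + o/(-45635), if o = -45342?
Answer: 1248668483/674667840 ≈ 1.8508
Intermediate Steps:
-12673/(-14784) + o/(-45635) = -12673/(-14784) - 45342/(-45635) = -12673*(-1/14784) - 45342*(-1/45635) = 12673/14784 + 45342/45635 = 1248668483/674667840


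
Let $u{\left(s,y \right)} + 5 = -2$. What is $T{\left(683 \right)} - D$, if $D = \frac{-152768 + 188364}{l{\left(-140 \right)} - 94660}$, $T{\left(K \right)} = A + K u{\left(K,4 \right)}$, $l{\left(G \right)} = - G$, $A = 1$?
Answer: $- \frac{112942501}{23630} \approx -4779.6$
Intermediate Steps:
$u{\left(s,y \right)} = -7$ ($u{\left(s,y \right)} = -5 - 2 = -7$)
$T{\left(K \right)} = 1 - 7 K$ ($T{\left(K \right)} = 1 + K \left(-7\right) = 1 - 7 K$)
$D = - \frac{8899}{23630}$ ($D = \frac{-152768 + 188364}{\left(-1\right) \left(-140\right) - 94660} = \frac{35596}{140 - 94660} = \frac{35596}{-94520} = 35596 \left(- \frac{1}{94520}\right) = - \frac{8899}{23630} \approx -0.3766$)
$T{\left(683 \right)} - D = \left(1 - 4781\right) - - \frac{8899}{23630} = \left(1 - 4781\right) + \frac{8899}{23630} = -4780 + \frac{8899}{23630} = - \frac{112942501}{23630}$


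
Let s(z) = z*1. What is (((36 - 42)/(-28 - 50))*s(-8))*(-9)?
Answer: 72/13 ≈ 5.5385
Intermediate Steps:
s(z) = z
(((36 - 42)/(-28 - 50))*s(-8))*(-9) = (((36 - 42)/(-28 - 50))*(-8))*(-9) = (-6/(-78)*(-8))*(-9) = (-6*(-1/78)*(-8))*(-9) = ((1/13)*(-8))*(-9) = -8/13*(-9) = 72/13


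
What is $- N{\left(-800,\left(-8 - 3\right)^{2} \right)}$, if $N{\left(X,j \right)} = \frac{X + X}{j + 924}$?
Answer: $\frac{320}{209} \approx 1.5311$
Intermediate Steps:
$N{\left(X,j \right)} = \frac{2 X}{924 + j}$
$- N{\left(-800,\left(-8 - 3\right)^{2} \right)} = - \frac{2 \left(-800\right)}{924 + \left(-8 - 3\right)^{2}} = - \frac{2 \left(-800\right)}{924 + \left(-11\right)^{2}} = - \frac{2 \left(-800\right)}{924 + 121} = - \frac{2 \left(-800\right)}{1045} = \left(-1\right) \left(- \frac{320}{209}\right) = \frac{320}{209}$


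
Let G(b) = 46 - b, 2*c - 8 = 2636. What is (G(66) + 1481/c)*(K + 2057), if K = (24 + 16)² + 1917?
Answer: -69560733/661 ≈ -1.0524e+5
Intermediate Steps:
c = 1322 (c = 4 + (½)*2636 = 4 + 1318 = 1322)
K = 3517 (K = 40² + 1917 = 1600 + 1917 = 3517)
(G(66) + 1481/c)*(K + 2057) = ((46 - 1*66) + 1481/1322)*(3517 + 2057) = ((46 - 66) + 1481*(1/1322))*5574 = (-20 + 1481/1322)*5574 = -24959/1322*5574 = -69560733/661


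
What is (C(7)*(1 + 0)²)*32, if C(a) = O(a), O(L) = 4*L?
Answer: 896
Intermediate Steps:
C(a) = 4*a
(C(7)*(1 + 0)²)*32 = ((4*7)*(1 + 0)²)*32 = (28*1²)*32 = (28*1)*32 = 28*32 = 896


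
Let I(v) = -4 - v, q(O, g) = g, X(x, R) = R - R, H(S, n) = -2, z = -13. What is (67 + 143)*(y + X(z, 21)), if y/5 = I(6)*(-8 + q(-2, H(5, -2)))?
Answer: 105000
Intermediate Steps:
X(x, R) = 0
y = 500 (y = 5*((-4 - 1*6)*(-8 - 2)) = 5*((-4 - 6)*(-10)) = 5*(-10*(-10)) = 5*100 = 500)
(67 + 143)*(y + X(z, 21)) = (67 + 143)*(500 + 0) = 210*500 = 105000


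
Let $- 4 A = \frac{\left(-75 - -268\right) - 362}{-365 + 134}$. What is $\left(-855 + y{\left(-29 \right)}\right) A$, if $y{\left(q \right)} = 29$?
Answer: $\frac{9971}{66} \approx 151.08$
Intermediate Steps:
$A = - \frac{169}{924}$ ($A = - \frac{\left(\left(-75 - -268\right) - 362\right) \frac{1}{-365 + 134}}{4} = - \frac{\left(\left(-75 + 268\right) - 362\right) \frac{1}{-231}}{4} = - \frac{\left(193 - 362\right) \left(- \frac{1}{231}\right)}{4} = - \frac{\left(-169\right) \left(- \frac{1}{231}\right)}{4} = \left(- \frac{1}{4}\right) \frac{169}{231} = - \frac{169}{924} \approx -0.1829$)
$\left(-855 + y{\left(-29 \right)}\right) A = \left(-855 + 29\right) \left(- \frac{169}{924}\right) = \left(-826\right) \left(- \frac{169}{924}\right) = \frac{9971}{66}$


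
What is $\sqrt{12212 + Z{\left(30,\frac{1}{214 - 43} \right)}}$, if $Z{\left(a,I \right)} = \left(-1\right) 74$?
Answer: $17 \sqrt{42} \approx 110.17$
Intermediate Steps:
$Z{\left(a,I \right)} = -74$
$\sqrt{12212 + Z{\left(30,\frac{1}{214 - 43} \right)}} = \sqrt{12212 - 74} = \sqrt{12138} = 17 \sqrt{42}$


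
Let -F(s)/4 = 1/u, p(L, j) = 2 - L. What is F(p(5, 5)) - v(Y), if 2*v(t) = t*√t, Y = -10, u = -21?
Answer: 4/21 + 5*I*√10 ≈ 0.19048 + 15.811*I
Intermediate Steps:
F(s) = 4/21 (F(s) = -4/(-21) = -4*(-1/21) = 4/21)
v(t) = t^(3/2)/2 (v(t) = (t*√t)/2 = t^(3/2)/2)
F(p(5, 5)) - v(Y) = 4/21 - (-10)^(3/2)/2 = 4/21 - (-10*I*√10)/2 = 4/21 - (-5)*I*√10 = 4/21 + 5*I*√10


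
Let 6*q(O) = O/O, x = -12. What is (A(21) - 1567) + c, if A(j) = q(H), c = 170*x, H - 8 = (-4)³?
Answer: -21641/6 ≈ -3606.8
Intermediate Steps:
H = -56 (H = 8 + (-4)³ = 8 - 64 = -56)
c = -2040 (c = 170*(-12) = -2040)
q(O) = ⅙ (q(O) = (O/O)/6 = (⅙)*1 = ⅙)
A(j) = ⅙
(A(21) - 1567) + c = (⅙ - 1567) - 2040 = -9401/6 - 2040 = -21641/6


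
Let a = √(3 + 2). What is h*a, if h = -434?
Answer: -434*√5 ≈ -970.45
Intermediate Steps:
a = √5 ≈ 2.2361
h*a = -434*√5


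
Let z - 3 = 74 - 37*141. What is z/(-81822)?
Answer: 2570/40911 ≈ 0.062819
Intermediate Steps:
z = -5140 (z = 3 + (74 - 37*141) = 3 + (74 - 5217) = 3 - 5143 = -5140)
z/(-81822) = -5140/(-81822) = -5140*(-1/81822) = 2570/40911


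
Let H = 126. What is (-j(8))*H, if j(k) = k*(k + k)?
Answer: -16128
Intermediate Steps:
j(k) = 2*k² (j(k) = k*(2*k) = 2*k²)
(-j(8))*H = -2*8²*126 = -2*64*126 = -1*128*126 = -128*126 = -16128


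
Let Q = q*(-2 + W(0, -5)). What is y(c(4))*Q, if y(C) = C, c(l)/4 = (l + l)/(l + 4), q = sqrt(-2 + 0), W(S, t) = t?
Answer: -28*I*sqrt(2) ≈ -39.598*I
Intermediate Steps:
q = I*sqrt(2) (q = sqrt(-2) = I*sqrt(2) ≈ 1.4142*I)
Q = -7*I*sqrt(2) (Q = (I*sqrt(2))*(-2 - 5) = (I*sqrt(2))*(-7) = -7*I*sqrt(2) ≈ -9.8995*I)
c(l) = 8*l/(4 + l) (c(l) = 4*((l + l)/(l + 4)) = 4*((2*l)/(4 + l)) = 4*(2*l/(4 + l)) = 8*l/(4 + l))
y(c(4))*Q = (8*4/(4 + 4))*(-7*I*sqrt(2)) = (8*4/8)*(-7*I*sqrt(2)) = (8*4*(1/8))*(-7*I*sqrt(2)) = 4*(-7*I*sqrt(2)) = -28*I*sqrt(2)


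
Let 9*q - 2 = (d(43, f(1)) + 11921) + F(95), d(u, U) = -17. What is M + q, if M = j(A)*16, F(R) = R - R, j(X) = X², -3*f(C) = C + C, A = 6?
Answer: 17090/9 ≈ 1898.9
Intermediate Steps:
f(C) = -2*C/3 (f(C) = -(C + C)/3 = -2*C/3)
F(R) = 0
M = 576 (M = 6²*16 = 36*16 = 576)
q = 11906/9 (q = 2/9 + ((-17 + 11921) + 0)/9 = 2/9 + (11904 + 0)/9 = 2/9 + (⅑)*11904 = 2/9 + 3968/3 = 11906/9 ≈ 1322.9)
M + q = 576 + 11906/9 = 17090/9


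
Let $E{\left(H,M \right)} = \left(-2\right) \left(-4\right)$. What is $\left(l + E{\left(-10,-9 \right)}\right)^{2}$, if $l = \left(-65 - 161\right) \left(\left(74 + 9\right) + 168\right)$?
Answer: $3216931524$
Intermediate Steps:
$E{\left(H,M \right)} = 8$
$l = -56726$ ($l = - 226 \left(83 + 168\right) = \left(-226\right) 251 = -56726$)
$\left(l + E{\left(-10,-9 \right)}\right)^{2} = \left(-56726 + 8\right)^{2} = \left(-56718\right)^{2} = 3216931524$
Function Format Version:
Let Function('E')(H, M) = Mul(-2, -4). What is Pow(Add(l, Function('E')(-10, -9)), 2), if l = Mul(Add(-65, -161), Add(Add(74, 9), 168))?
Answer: 3216931524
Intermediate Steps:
Function('E')(H, M) = 8
l = -56726 (l = Mul(-226, Add(83, 168)) = Mul(-226, 251) = -56726)
Pow(Add(l, Function('E')(-10, -9)), 2) = Pow(Add(-56726, 8), 2) = Pow(-56718, 2) = 3216931524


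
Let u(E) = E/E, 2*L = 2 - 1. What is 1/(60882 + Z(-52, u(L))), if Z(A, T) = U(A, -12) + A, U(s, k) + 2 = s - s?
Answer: 1/60828 ≈ 1.6440e-5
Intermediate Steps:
U(s, k) = -2 (U(s, k) = -2 + (s - s) = -2 + 0 = -2)
L = 1/2 (L = (2 - 1)/2 = (1/2)*1 = 1/2 ≈ 0.50000)
u(E) = 1
Z(A, T) = -2 + A
1/(60882 + Z(-52, u(L))) = 1/(60882 + (-2 - 52)) = 1/(60882 - 54) = 1/60828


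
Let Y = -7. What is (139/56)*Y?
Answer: -139/8 ≈ -17.375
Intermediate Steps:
(139/56)*Y = (139/56)*(-7) = -139/8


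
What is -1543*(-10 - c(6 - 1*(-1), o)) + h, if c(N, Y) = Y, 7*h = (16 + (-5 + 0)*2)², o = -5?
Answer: 54041/7 ≈ 7720.1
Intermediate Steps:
h = 36/7 (h = (16 + (-5 + 0)*2)²/7 = (16 - 5*2)²/7 = (16 - 10)²/7 = (⅐)*6² = (⅐)*36 = 36/7 ≈ 5.1429)
-1543*(-10 - c(6 - 1*(-1), o)) + h = -1543*(-10 - 1*(-5)) + 36/7 = -1543*(-10 + 5) + 36/7 = -1543*(-5) + 36/7 = 7715 + 36/7 = 54041/7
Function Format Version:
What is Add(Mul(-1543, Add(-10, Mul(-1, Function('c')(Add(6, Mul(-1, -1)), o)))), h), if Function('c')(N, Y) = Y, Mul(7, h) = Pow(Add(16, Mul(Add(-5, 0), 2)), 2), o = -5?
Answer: Rational(54041, 7) ≈ 7720.1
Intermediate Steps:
h = Rational(36, 7) (h = Mul(Rational(1, 7), Pow(Add(16, Mul(Add(-5, 0), 2)), 2)) = Mul(Rational(1, 7), Pow(Add(16, Mul(-5, 2)), 2)) = Mul(Rational(1, 7), Pow(Add(16, -10), 2)) = Mul(Rational(1, 7), Pow(6, 2)) = Mul(Rational(1, 7), 36) = Rational(36, 7) ≈ 5.1429)
Add(Mul(-1543, Add(-10, Mul(-1, Function('c')(Add(6, Mul(-1, -1)), o)))), h) = Add(Mul(-1543, Add(-10, Mul(-1, -5))), Rational(36, 7)) = Add(Mul(-1543, Add(-10, 5)), Rational(36, 7)) = Add(Mul(-1543, -5), Rational(36, 7)) = Add(7715, Rational(36, 7)) = Rational(54041, 7)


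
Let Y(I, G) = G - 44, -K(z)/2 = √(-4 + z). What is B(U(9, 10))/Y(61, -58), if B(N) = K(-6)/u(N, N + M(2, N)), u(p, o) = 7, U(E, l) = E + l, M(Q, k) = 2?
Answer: I*√10/357 ≈ 0.0088579*I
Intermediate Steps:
K(z) = -2*√(-4 + z)
Y(I, G) = -44 + G
B(N) = -2*I*√10/7 (B(N) = -2*√(-4 - 6)/7 = -2*I*√10*(⅐) = -2*I*√10/7)
B(U(9, 10))/Y(61, -58) = (-2*I*√10/7)/(-44 - 58) = -2*I*√10/7/(-102) = -2*I*√10/7*(-1/102) = I*√10/357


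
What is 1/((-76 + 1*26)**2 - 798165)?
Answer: -1/795665 ≈ -1.2568e-6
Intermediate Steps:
1/((-76 + 1*26)**2 - 798165) = 1/((-76 + 26)**2 - 798165) = 1/((-50)**2 - 798165) = 1/(2500 - 798165) = 1/(-795665) = -1/795665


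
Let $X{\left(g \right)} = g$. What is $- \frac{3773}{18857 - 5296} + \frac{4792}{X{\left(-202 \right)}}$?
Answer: $- \frac{32873229}{1369661} \approx -24.001$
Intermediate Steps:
$- \frac{3773}{18857 - 5296} + \frac{4792}{X{\left(-202 \right)}} = - \frac{3773}{18857 - 5296} + \frac{4792}{-202} = - \frac{3773}{13561} + 4792 \left(- \frac{1}{202}\right) = \left(-3773\right) \frac{1}{13561} - \frac{2396}{101} = - \frac{3773}{13561} - \frac{2396}{101} = - \frac{32873229}{1369661}$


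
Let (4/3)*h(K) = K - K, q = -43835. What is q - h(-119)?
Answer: -43835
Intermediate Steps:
h(K) = 0 (h(K) = 3*(K - K)/4 = (¾)*0 = 0)
q - h(-119) = -43835 - 1*0 = -43835 + 0 = -43835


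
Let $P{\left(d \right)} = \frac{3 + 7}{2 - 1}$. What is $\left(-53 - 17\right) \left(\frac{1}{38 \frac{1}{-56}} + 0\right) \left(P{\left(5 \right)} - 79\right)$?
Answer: $- \frac{135240}{19} \approx -7117.9$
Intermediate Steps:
$P{\left(d \right)} = 10$ ($P{\left(d \right)} = \frac{10}{1} = 10 \cdot 1 = 10$)
$\left(-53 - 17\right) \left(\frac{1}{38 \frac{1}{-56}} + 0\right) \left(P{\left(5 \right)} - 79\right) = \left(-53 - 17\right) \left(\frac{1}{38 \frac{1}{-56}} + 0\right) \left(10 - 79\right) = - 70 \left(\frac{1}{38 \left(- \frac{1}{56}\right)} + 0\right) \left(-69\right) = - 70 \left(\frac{1}{- \frac{19}{28}} + 0\right) \left(-69\right) = - 70 \left(- \frac{28}{19} + 0\right) \left(-69\right) = \left(-70\right) \left(- \frac{28}{19}\right) \left(-69\right) = \frac{1960}{19} \left(-69\right) = - \frac{135240}{19}$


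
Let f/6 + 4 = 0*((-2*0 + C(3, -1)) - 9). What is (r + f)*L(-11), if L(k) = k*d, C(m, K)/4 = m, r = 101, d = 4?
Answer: -3388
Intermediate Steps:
C(m, K) = 4*m
L(k) = 4*k (L(k) = k*4 = 4*k)
f = -24 (f = -24 + 6*(0*((-2*0 + 4*3) - 9)) = -24 + 6*(0*((0 + 12) - 9)) = -24 + 6*(0*(12 - 9)) = -24 + 6*(0*3) = -24 + 6*0 = -24 + 0 = -24)
(r + f)*L(-11) = (101 - 24)*(4*(-11)) = 77*(-44) = -3388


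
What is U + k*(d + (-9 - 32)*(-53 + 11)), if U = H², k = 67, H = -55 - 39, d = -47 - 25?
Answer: 119386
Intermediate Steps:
d = -72
H = -94
U = 8836 (U = (-94)² = 8836)
U + k*(d + (-9 - 32)*(-53 + 11)) = 8836 + 67*(-72 + (-9 - 32)*(-53 + 11)) = 8836 + 67*(-72 - 41*(-42)) = 8836 + 67*(-72 + 1722) = 8836 + 67*1650 = 8836 + 110550 = 119386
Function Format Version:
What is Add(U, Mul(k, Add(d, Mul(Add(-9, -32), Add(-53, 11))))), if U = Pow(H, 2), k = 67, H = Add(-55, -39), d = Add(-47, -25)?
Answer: 119386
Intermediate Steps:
d = -72
H = -94
U = 8836 (U = Pow(-94, 2) = 8836)
Add(U, Mul(k, Add(d, Mul(Add(-9, -32), Add(-53, 11))))) = Add(8836, Mul(67, Add(-72, Mul(Add(-9, -32), Add(-53, 11))))) = Add(8836, Mul(67, Add(-72, Mul(-41, -42)))) = Add(8836, Mul(67, Add(-72, 1722))) = Add(8836, Mul(67, 1650)) = Add(8836, 110550) = 119386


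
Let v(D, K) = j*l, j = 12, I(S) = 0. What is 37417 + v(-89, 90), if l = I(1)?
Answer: 37417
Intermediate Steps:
l = 0
v(D, K) = 0 (v(D, K) = 12*0 = 0)
37417 + v(-89, 90) = 37417 + 0 = 37417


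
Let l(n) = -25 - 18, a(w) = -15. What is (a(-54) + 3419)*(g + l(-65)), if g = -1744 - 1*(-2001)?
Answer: 728456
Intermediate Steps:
g = 257 (g = -1744 + 2001 = 257)
l(n) = -43
(a(-54) + 3419)*(g + l(-65)) = (-15 + 3419)*(257 - 43) = 3404*214 = 728456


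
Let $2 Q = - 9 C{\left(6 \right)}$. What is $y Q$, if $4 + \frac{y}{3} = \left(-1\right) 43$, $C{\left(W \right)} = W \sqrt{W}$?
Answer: $3807 \sqrt{6} \approx 9325.2$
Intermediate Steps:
$C{\left(W \right)} = W^{\frac{3}{2}}$
$y = -141$ ($y = -12 + 3 \left(\left(-1\right) 43\right) = -12 + 3 \left(-43\right) = -12 - 129 = -141$)
$Q = - 27 \sqrt{6}$ ($Q = \frac{\left(-9\right) 6^{\frac{3}{2}}}{2} = \frac{\left(-9\right) 6 \sqrt{6}}{2} = \frac{\left(-54\right) \sqrt{6}}{2} = - 27 \sqrt{6} \approx -66.136$)
$y Q = - 141 \left(- 27 \sqrt{6}\right) = 3807 \sqrt{6}$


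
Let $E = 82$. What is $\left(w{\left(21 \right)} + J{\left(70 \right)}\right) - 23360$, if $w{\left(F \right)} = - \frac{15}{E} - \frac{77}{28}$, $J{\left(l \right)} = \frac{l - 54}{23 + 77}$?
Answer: $- \frac{95787369}{4100} \approx -23363.0$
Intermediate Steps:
$J{\left(l \right)} = - \frac{27}{50} + \frac{l}{100}$ ($J{\left(l \right)} = \frac{-54 + l}{100} = \left(-54 + l\right) \frac{1}{100} = - \frac{27}{50} + \frac{l}{100}$)
$w{\left(F \right)} = - \frac{481}{164}$ ($w{\left(F \right)} = - \frac{15}{82} - \frac{77}{28} = \left(-15\right) \frac{1}{82} - \frac{11}{4} = - \frac{15}{82} - \frac{11}{4} = - \frac{481}{164}$)
$\left(w{\left(21 \right)} + J{\left(70 \right)}\right) - 23360 = \left(- \frac{481}{164} + \left(- \frac{27}{50} + \frac{1}{100} \cdot 70\right)\right) - 23360 = \left(- \frac{481}{164} + \left(- \frac{27}{50} + \frac{7}{10}\right)\right) - 23360 = \left(- \frac{481}{164} + \frac{4}{25}\right) - 23360 = - \frac{11369}{4100} - 23360 = - \frac{95787369}{4100}$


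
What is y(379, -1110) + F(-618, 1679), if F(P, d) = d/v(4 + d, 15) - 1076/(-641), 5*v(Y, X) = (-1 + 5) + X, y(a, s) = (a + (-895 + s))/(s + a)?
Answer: 3968401163/8902849 ≈ 445.75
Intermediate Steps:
y(a, s) = (-895 + a + s)/(a + s)
v(Y, X) = 4/5 + X/5 (v(Y, X) = ((-1 + 5) + X)/5 = (4 + X)/5 = 4/5 + X/5)
F(P, d) = 1076/641 + 5*d/19 (F(P, d) = d/(4/5 + (1/5)*15) - 1076/(-641) = d/(4/5 + 3) - 1076*(-1/641) = d/(19/5) + 1076/641 = d*(5/19) + 1076/641 = 5*d/19 + 1076/641 = 1076/641 + 5*d/19)
y(379, -1110) + F(-618, 1679) = (-895 + 379 - 1110)/(379 - 1110) + (1076/641 + (5/19)*1679) = -1626/(-731) + (1076/641 + 8395/19) = -1/731*(-1626) + 5401639/12179 = 1626/731 + 5401639/12179 = 3968401163/8902849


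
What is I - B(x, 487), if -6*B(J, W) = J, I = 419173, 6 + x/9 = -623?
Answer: 836459/2 ≈ 4.1823e+5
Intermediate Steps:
x = -5661 (x = -54 + 9*(-623) = -54 - 5607 = -5661)
B(J, W) = -J/6
I - B(x, 487) = 419173 - (-1)*(-5661)/6 = 419173 - 1*1887/2 = 419173 - 1887/2 = 836459/2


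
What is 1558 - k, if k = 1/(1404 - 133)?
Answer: 1980217/1271 ≈ 1558.0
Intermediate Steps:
k = 1/1271 ≈ 0.00078678
1558 - k = 1558 - 1*1/1271 = 1558 - 1/1271 = 1980217/1271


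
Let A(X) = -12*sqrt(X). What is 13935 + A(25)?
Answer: 13875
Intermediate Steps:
13935 + A(25) = 13935 - 12*sqrt(25) = 13935 - 12*5 = 13935 - 60 = 13875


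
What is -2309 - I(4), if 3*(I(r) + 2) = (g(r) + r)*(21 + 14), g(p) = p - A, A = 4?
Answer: -7061/3 ≈ -2353.7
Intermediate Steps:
g(p) = -4 + p (g(p) = p - 1*4 = p - 4 = -4 + p)
I(r) = -146/3 + 70*r/3 (I(r) = -2 + (((-4 + r) + r)*(21 + 14))/3 = -2 + ((-4 + 2*r)*35)/3 = -2 + (-140 + 70*r)/3 = -2 + (-140/3 + 70*r/3) = -146/3 + 70*r/3)
-2309 - I(4) = -2309 - (-146/3 + (70/3)*4) = -2309 - (-146/3 + 280/3) = -2309 - 1*134/3 = -2309 - 134/3 = -7061/3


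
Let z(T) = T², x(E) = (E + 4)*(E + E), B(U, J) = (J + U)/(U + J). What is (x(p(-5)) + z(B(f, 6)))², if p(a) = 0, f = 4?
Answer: 1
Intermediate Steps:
B(U, J) = 1 (B(U, J) = (J + U)/(J + U) = 1)
x(E) = 2*E*(4 + E) (x(E) = (4 + E)*(2*E) = 2*E*(4 + E))
(x(p(-5)) + z(B(f, 6)))² = (2*0*(4 + 0) + 1²)² = (2*0*4 + 1)² = (0 + 1)² = 1² = 1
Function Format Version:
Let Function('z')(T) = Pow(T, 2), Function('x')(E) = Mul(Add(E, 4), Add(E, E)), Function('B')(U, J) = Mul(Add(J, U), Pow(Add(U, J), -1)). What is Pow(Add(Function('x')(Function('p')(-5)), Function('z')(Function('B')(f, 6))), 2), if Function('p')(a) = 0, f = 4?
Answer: 1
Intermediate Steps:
Function('B')(U, J) = 1 (Function('B')(U, J) = Mul(Add(J, U), Pow(Add(J, U), -1)) = 1)
Function('x')(E) = Mul(2, E, Add(4, E)) (Function('x')(E) = Mul(Add(4, E), Mul(2, E)) = Mul(2, E, Add(4, E)))
Pow(Add(Function('x')(Function('p')(-5)), Function('z')(Function('B')(f, 6))), 2) = Pow(Add(Mul(2, 0, Add(4, 0)), Pow(1, 2)), 2) = Pow(Add(Mul(2, 0, 4), 1), 2) = Pow(Add(0, 1), 2) = Pow(1, 2) = 1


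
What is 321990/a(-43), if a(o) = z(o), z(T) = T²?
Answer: 321990/1849 ≈ 174.14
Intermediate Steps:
a(o) = o²
321990/a(-43) = 321990/((-43)²) = 321990/1849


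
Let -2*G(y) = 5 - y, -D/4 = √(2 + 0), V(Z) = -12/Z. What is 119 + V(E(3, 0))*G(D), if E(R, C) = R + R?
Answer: 124 + 4*√2 ≈ 129.66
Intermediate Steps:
E(R, C) = 2*R
D = -4*√2 (D = -4*√(2 + 0) = -4*√2 ≈ -5.6569)
G(y) = -5/2 + y/2 (G(y) = -(5 - y)/2 = -5/2 + y/2)
119 + V(E(3, 0))*G(D) = 119 + (-12/(2*3))*(-5/2 + (-4*√2)/2) = 119 + (-12/6)*(-5/2 - 2*√2) = 119 + (-12*⅙)*(-5/2 - 2*√2) = 119 - 2*(-5/2 - 2*√2) = 119 + (5 + 4*√2) = 124 + 4*√2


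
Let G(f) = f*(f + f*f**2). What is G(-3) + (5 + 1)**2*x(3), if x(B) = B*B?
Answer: 414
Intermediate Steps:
x(B) = B**2
G(f) = f*(f + f**3)
G(-3) + (5 + 1)**2*x(3) = ((-3)**2 + (-3)**4) + (5 + 1)**2*3**2 = (9 + 81) + 6**2*9 = 90 + 36*9 = 90 + 324 = 414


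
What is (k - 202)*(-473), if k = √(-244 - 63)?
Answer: 95546 - 473*I*√307 ≈ 95546.0 - 8287.6*I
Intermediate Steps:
k = I*√307 (k = √(-307) = I*√307 ≈ 17.521*I)
(k - 202)*(-473) = (I*√307 - 202)*(-473) = (-202 + I*√307)*(-473) = 95546 - 473*I*√307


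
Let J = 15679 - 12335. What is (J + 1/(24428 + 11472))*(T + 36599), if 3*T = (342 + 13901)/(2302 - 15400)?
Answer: 2926172120313757/23909400 ≈ 1.2239e+8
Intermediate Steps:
T = -14243/39294 (T = ((342 + 13901)/(2302 - 15400))/3 = (14243/(-13098))/3 = (14243*(-1/13098))/3 = (⅓)*(-14243/13098) = -14243/39294 ≈ -0.36247)
J = 3344
(J + 1/(24428 + 11472))*(T + 36599) = (3344 + 1/(24428 + 11472))*(-14243/39294 + 36599) = (3344 + 1/35900)*(1438106863/39294) = (120049601/35900)*(1438106863/39294) = 2926172120313757/23909400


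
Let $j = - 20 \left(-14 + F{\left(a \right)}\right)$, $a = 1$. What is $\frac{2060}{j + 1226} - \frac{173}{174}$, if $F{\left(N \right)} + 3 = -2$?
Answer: $\frac{40301}{139722} \approx 0.28844$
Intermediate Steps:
$F{\left(N \right)} = -5$ ($F{\left(N \right)} = -3 - 2 = -5$)
$j = 380$ ($j = - 20 \left(-14 - 5\right) = \left(-20\right) \left(-19\right) = 380$)
$\frac{2060}{j + 1226} - \frac{173}{174} = \frac{2060}{380 + 1226} - \frac{173}{174} = \frac{2060}{1606} - \frac{173}{174} = 2060 \cdot \frac{1}{1606} - \frac{173}{174} = \frac{1030}{803} - \frac{173}{174} = \frac{40301}{139722}$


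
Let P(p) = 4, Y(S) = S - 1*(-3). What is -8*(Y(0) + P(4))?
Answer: -56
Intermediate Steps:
Y(S) = 3 + S (Y(S) = S + 3 = 3 + S)
-8*(Y(0) + P(4)) = -8*((3 + 0) + 4) = -8*(3 + 4) = -8*7 = -56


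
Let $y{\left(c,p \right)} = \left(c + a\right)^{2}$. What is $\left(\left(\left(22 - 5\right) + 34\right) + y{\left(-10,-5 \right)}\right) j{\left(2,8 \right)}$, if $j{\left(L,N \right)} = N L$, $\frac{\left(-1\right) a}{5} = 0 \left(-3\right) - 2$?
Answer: $816$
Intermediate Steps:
$a = 10$ ($a = - 5 \left(0 \left(-3\right) - 2\right) = - 5 \left(0 - 2\right) = \left(-5\right) \left(-2\right) = 10$)
$y{\left(c,p \right)} = \left(10 + c\right)^{2}$ ($y{\left(c,p \right)} = \left(c + 10\right)^{2} = \left(10 + c\right)^{2}$)
$j{\left(L,N \right)} = L N$
$\left(\left(\left(22 - 5\right) + 34\right) + y{\left(-10,-5 \right)}\right) j{\left(2,8 \right)} = \left(\left(\left(22 - 5\right) + 34\right) + \left(10 - 10\right)^{2}\right) 2 \cdot 8 = \left(\left(17 + 34\right) + 0^{2}\right) 16 = \left(51 + 0\right) 16 = 51 \cdot 16 = 816$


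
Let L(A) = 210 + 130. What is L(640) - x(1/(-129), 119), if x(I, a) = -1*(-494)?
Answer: -154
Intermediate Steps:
L(A) = 340
x(I, a) = 494
L(640) - x(1/(-129), 119) = 340 - 1*494 = 340 - 494 = -154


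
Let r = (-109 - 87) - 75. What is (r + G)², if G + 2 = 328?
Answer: 3025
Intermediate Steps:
r = -271 (r = -196 - 75 = -271)
G = 326 (G = -2 + 328 = 326)
(r + G)² = (-271 + 326)² = 55² = 3025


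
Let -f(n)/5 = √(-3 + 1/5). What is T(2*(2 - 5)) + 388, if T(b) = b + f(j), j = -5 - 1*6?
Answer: 382 - I*√70 ≈ 382.0 - 8.3666*I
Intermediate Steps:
j = -11 (j = -5 - 6 = -11)
f(n) = -I*√70 (f(n) = -5*√(-3 + 1/5) = -5*√(-3 + ⅕) = -I*√70)
T(b) = b - I*√70
T(2*(2 - 5)) + 388 = (2*(2 - 5) - I*√70) + 388 = (2*(-3) - I*√70) + 388 = (-6 - I*√70) + 388 = 382 - I*√70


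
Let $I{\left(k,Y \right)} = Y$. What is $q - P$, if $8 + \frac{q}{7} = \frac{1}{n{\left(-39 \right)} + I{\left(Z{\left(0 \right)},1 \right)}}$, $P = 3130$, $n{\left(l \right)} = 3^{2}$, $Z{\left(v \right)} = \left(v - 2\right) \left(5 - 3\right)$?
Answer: $- \frac{31853}{10} \approx -3185.3$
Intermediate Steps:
$Z{\left(v \right)} = -4 + 2 v$ ($Z{\left(v \right)} = \left(-2 + v\right) 2 = -4 + 2 v$)
$n{\left(l \right)} = 9$
$q = - \frac{553}{10}$ ($q = -56 + \frac{7}{9 + 1} = -56 + \frac{7}{10} = - \frac{553}{10} \approx -55.3$)
$q - P = - \frac{553}{10} - 3130 = - \frac{31853}{10}$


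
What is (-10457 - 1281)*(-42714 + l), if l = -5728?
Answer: 568612196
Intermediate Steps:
(-10457 - 1281)*(-42714 + l) = (-10457 - 1281)*(-42714 - 5728) = -11738*(-48442) = 568612196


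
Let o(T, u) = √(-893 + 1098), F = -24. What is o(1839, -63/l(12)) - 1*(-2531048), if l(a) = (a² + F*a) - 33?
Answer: 2531048 + √205 ≈ 2.5311e+6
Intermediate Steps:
l(a) = -33 + a² - 24*a (l(a) = (a² - 24*a) - 33 = -33 + a² - 24*a)
o(T, u) = √205
o(1839, -63/l(12)) - 1*(-2531048) = √205 - 1*(-2531048) = √205 + 2531048 = 2531048 + √205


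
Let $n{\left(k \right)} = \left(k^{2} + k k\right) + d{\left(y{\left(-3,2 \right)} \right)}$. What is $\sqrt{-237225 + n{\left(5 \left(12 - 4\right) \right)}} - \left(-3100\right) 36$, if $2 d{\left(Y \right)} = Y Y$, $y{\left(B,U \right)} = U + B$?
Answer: $111600 + \frac{i \sqrt{936098}}{2} \approx 1.116 \cdot 10^{5} + 483.76 i$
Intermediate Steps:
$y{\left(B,U \right)} = B + U$
$d{\left(Y \right)} = \frac{Y^{2}}{2}$ ($d{\left(Y \right)} = \frac{Y Y}{2} = \frac{Y^{2}}{2}$)
$n{\left(k \right)} = \frac{1}{2} + 2 k^{2}$ ($n{\left(k \right)} = \left(k^{2} + k k\right) + \frac{\left(-3 + 2\right)^{2}}{2} = \left(k^{2} + k^{2}\right) + \frac{\left(-1\right)^{2}}{2} = 2 k^{2} + \frac{1}{2} \cdot 1 = 2 k^{2} + \frac{1}{2} = \frac{1}{2} + 2 k^{2}$)
$\sqrt{-237225 + n{\left(5 \left(12 - 4\right) \right)}} - \left(-3100\right) 36 = \sqrt{-237225 + \left(\frac{1}{2} + 2 \left(5 \left(12 - 4\right)\right)^{2}\right)} - \left(-3100\right) 36 = \sqrt{-237225 + \left(\frac{1}{2} + 2 \left(5 \cdot 8\right)^{2}\right)} - -111600 = \sqrt{-237225 + \left(\frac{1}{2} + 2 \cdot 40^{2}\right)} + 111600 = \sqrt{-237225 + \left(\frac{1}{2} + 2 \cdot 1600\right)} + 111600 = \sqrt{-237225 + \left(\frac{1}{2} + 3200\right)} + 111600 = \sqrt{-237225 + \frac{6401}{2}} + 111600 = \sqrt{- \frac{468049}{2}} + 111600 = \frac{i \sqrt{936098}}{2} + 111600 = 111600 + \frac{i \sqrt{936098}}{2}$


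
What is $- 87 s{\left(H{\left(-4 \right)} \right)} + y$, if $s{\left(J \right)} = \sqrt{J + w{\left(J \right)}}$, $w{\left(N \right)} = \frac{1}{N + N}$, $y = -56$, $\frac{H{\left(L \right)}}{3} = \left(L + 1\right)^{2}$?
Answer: $-56 - \frac{29 \sqrt{8754}}{6} \approx -508.22$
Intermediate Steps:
$H{\left(L \right)} = 3 \left(1 + L\right)^{2}$ ($H{\left(L \right)} = 3 \left(L + 1\right)^{2} = 3 \left(1 + L\right)^{2}$)
$w{\left(N \right)} = \frac{1}{2 N}$
$s{\left(J \right)} = \sqrt{J + \frac{1}{2 J}}$
$- 87 s{\left(H{\left(-4 \right)} \right)} + y = - 87 \frac{\sqrt{\frac{2}{3 \left(1 - 4\right)^{2}} + 4 \cdot 3 \left(1 - 4\right)^{2}}}{2} - 56 = - 87 \frac{\sqrt{\frac{2}{3 \left(-3\right)^{2}} + 4 \cdot 3 \left(-3\right)^{2}}}{2} - 56 = - 87 \frac{\sqrt{\frac{2}{3 \cdot 9} + 4 \cdot 3 \cdot 9}}{2} - 56 = - 87 \frac{\sqrt{\frac{2}{27} + 4 \cdot 27}}{2} - 56 = - 87 \frac{\sqrt{2 \cdot \frac{1}{27} + 108}}{2} - 56 = - 87 \frac{\sqrt{\frac{2}{27} + 108}}{2} - 56 = - 87 \frac{\sqrt{\frac{2918}{27}}}{2} - 56 = - 87 \frac{\frac{1}{9} \sqrt{8754}}{2} - 56 = - 87 \frac{\sqrt{8754}}{18} - 56 = - \frac{29 \sqrt{8754}}{6} - 56 = -56 - \frac{29 \sqrt{8754}}{6}$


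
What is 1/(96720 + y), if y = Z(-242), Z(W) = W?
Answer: 1/96478 ≈ 1.0365e-5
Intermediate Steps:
y = -242
1/(96720 + y) = 1/(96720 - 242) = 1/96478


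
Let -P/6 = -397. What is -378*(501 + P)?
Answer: -1089774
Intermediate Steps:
P = 2382 (P = -6*(-397) = 2382)
-378*(501 + P) = -378*(501 + 2382) = -378*2883 = -1089774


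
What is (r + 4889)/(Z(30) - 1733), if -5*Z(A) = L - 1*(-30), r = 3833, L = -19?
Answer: -21805/4338 ≈ -5.0265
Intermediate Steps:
Z(A) = -11/5 (Z(A) = -(-19 - 1*(-30))/5 = -(-19 + 30)/5 = -⅕*11 = -11/5)
(r + 4889)/(Z(30) - 1733) = (3833 + 4889)/(-11/5 - 1733) = 8722/(-8676/5) = 8722*(-5/8676) = -21805/4338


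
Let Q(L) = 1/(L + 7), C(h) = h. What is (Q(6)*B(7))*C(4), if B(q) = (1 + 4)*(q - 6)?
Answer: 20/13 ≈ 1.5385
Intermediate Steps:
Q(L) = 1/(7 + L)
B(q) = -30 + 5*q (B(q) = 5*(-6 + q) = -30 + 5*q)
(Q(6)*B(7))*C(4) = ((-30 + 5*7)/(7 + 6))*4 = ((-30 + 35)/13)*4 = ((1/13)*5)*4 = (5/13)*4 = 20/13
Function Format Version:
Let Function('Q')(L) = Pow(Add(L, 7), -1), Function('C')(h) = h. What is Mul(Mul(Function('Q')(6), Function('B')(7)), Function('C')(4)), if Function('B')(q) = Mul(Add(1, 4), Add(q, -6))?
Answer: Rational(20, 13) ≈ 1.5385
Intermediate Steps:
Function('Q')(L) = Pow(Add(7, L), -1)
Function('B')(q) = Add(-30, Mul(5, q)) (Function('B')(q) = Mul(5, Add(-6, q)) = Add(-30, Mul(5, q)))
Mul(Mul(Function('Q')(6), Function('B')(7)), Function('C')(4)) = Mul(Mul(Pow(Add(7, 6), -1), Add(-30, Mul(5, 7))), 4) = Mul(Mul(Pow(13, -1), Add(-30, 35)), 4) = Mul(Mul(Rational(1, 13), 5), 4) = Mul(Rational(5, 13), 4) = Rational(20, 13)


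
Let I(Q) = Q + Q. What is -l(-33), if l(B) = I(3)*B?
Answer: 198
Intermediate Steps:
I(Q) = 2*Q
l(B) = 6*B (l(B) = (2*3)*B = 6*B)
-l(-33) = -6*(-33) = -1*(-198) = 198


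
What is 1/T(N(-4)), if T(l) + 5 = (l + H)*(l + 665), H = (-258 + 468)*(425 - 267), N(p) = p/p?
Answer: 1/22098541 ≈ 4.5252e-8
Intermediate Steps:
N(p) = 1
H = 33180 (H = 210*158 = 33180)
T(l) = -5 + (665 + l)*(33180 + l) (T(l) = -5 + (l + 33180)*(l + 665) = -5 + (33180 + l)*(665 + l) = -5 + (665 + l)*(33180 + l))
1/T(N(-4)) = 1/(22064695 + 1**2 + 33845*1) = 1/(22064695 + 1 + 33845) = 1/22098541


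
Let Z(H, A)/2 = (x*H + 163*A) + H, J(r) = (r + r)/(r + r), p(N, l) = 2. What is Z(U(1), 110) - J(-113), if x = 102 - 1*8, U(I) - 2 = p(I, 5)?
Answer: 36619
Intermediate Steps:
U(I) = 4 (U(I) = 2 + 2 = 4)
x = 94 (x = 102 - 8 = 94)
J(r) = 1 (J(r) = (2*r)/((2*r)) = (2*r)*(1/(2*r)) = 1)
Z(H, A) = 190*H + 326*A (Z(H, A) = 2*((94*H + 163*A) + H) = 2*(95*H + 163*A) = 190*H + 326*A)
Z(U(1), 110) - J(-113) = (190*4 + 326*110) - 1*1 = (760 + 35860) - 1 = 36620 - 1 = 36619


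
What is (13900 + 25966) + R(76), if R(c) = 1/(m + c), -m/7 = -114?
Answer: 34842885/874 ≈ 39866.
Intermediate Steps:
m = 798 (m = -7*(-114) = 798)
R(c) = 1/(798 + c)
(13900 + 25966) + R(76) = (13900 + 25966) + 1/(798 + 76) = 39866 + 1/874 = 34842885/874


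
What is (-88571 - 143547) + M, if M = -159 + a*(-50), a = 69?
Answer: -235727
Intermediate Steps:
M = -3609 (M = -159 + 69*(-50) = -159 - 3450 = -3609)
(-88571 - 143547) + M = (-88571 - 143547) - 3609 = -232118 - 3609 = -235727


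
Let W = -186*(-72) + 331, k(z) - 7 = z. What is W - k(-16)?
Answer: 13732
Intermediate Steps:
k(z) = 7 + z
W = 13723 (W = 13392 + 331 = 13723)
W - k(-16) = 13723 - (7 - 16) = 13723 - 1*(-9) = 13723 + 9 = 13732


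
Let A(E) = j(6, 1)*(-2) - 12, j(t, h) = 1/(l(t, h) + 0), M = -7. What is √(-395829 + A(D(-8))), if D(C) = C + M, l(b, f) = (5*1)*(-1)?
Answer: I*√9896015/5 ≈ 629.16*I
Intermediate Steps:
l(b, f) = -5 (l(b, f) = 5*(-1) = -5)
D(C) = -7 + C (D(C) = C - 7 = -7 + C)
j(t, h) = -⅕ (j(t, h) = 1/(-5 + 0) = 1/(-5) = -⅕)
A(E) = -58/5 (A(E) = -⅕*(-2) - 12 = ⅖ - 12 = -58/5)
√(-395829 + A(D(-8))) = √(-395829 - 58/5) = √(-1979203/5) = I*√9896015/5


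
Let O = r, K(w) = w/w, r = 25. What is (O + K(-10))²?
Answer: 676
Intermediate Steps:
K(w) = 1
O = 25
(O + K(-10))² = (25 + 1)² = 26² = 676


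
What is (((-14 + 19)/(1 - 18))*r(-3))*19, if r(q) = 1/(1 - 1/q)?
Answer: -285/68 ≈ -4.1912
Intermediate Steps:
(((-14 + 19)/(1 - 18))*r(-3))*19 = (((-14 + 19)/(1 - 18))*(-3/(-1 - 3)))*19 = ((5/(-17))*(-3/(-4)))*19 = ((5*(-1/17))*(-3*(-1/4)))*19 = -5/17*3/4*19 = -15/68*19 = -285/68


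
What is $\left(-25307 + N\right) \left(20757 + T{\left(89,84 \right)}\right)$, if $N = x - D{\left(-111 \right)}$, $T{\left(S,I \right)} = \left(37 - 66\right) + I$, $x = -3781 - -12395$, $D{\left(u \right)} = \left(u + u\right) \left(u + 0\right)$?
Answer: $-860264020$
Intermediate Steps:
$D{\left(u \right)} = 2 u^{2}$ ($D{\left(u \right)} = 2 u u = 2 u^{2}$)
$x = 8614$ ($x = -3781 + 12395 = 8614$)
$T{\left(S,I \right)} = -29 + I$
$N = -16028$ ($N = 8614 - 2 \left(-111\right)^{2} = 8614 - 2 \cdot 12321 = 8614 - 24642 = -16028$)
$\left(-25307 + N\right) \left(20757 + T{\left(89,84 \right)}\right) = \left(-25307 - 16028\right) \left(20757 + \left(-29 + 84\right)\right) = - 41335 \left(20757 + 55\right) = \left(-41335\right) 20812 = -860264020$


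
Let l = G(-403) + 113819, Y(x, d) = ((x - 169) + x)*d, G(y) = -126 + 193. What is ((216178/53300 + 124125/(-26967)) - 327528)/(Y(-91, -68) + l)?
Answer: -8717967444281/3666657146100 ≈ -2.3776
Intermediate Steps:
G(y) = 67
Y(x, d) = d*(-169 + 2*x) (Y(x, d) = ((-169 + x) + x)*d = (-169 + 2*x)*d = d*(-169 + 2*x))
l = 113886 (l = 67 + 113819 = 113886)
((216178/53300 + 124125/(-26967)) - 327528)/(Y(-91, -68) + l) = ((216178/53300 + 124125/(-26967)) - 327528)/(-68*(-169 + 2*(-91)) + 113886) = ((216178*(1/53300) + 124125*(-1/26967)) - 327528)/(-68*(-169 - 182) + 113886) = ((108089/26650 - 41375/8989) - 327528)/(-68*(-351) + 113886) = (-131031729/239556850 - 327528)/(23868 + 113886) = -78461706998529/239556850/137754 = -78461706998529/239556850*1/137754 = -8717967444281/3666657146100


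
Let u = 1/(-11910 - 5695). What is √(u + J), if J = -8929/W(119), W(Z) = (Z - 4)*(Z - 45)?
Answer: I*√942080346597810/29963710 ≈ 1.0243*I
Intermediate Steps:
W(Z) = (-45 + Z)*(-4 + Z) (W(Z) = (-4 + Z)*(-45 + Z) = (-45 + Z)*(-4 + Z))
u = -1/17605 (u = 1/(-17605) = -1/17605 ≈ -5.6802e-5)
J = -8929/8510 (J = -8929/(180 + 119² - 49*119) = -8929/(180 + 14161 - 5831) = -8929/8510 ≈ -1.0492)
√(u + J) = √(-1/17605 - 8929/8510) = √(-31440711/29963710) = I*√942080346597810/29963710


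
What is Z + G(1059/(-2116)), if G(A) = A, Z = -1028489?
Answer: -2176283783/2116 ≈ -1.0285e+6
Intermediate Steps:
Z + G(1059/(-2116)) = -1028489 + 1059/(-2116) = -1028489 + 1059*(-1/2116) = -1028489 - 1059/2116 = -2176283783/2116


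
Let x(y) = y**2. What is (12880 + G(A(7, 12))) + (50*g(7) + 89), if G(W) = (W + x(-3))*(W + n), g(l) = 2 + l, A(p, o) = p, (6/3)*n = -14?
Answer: 13419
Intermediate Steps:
n = -7 (n = (1/2)*(-14) = -7)
G(W) = (-7 + W)*(9 + W) (G(W) = (W + (-3)**2)*(W - 7) = (W + 9)*(-7 + W) = (9 + W)*(-7 + W) = (-7 + W)*(9 + W))
(12880 + G(A(7, 12))) + (50*g(7) + 89) = (12880 + (-63 + 7**2 + 2*7)) + (50*(2 + 7) + 89) = (12880 + (-63 + 49 + 14)) + (50*9 + 89) = (12880 + 0) + (450 + 89) = 12880 + 539 = 13419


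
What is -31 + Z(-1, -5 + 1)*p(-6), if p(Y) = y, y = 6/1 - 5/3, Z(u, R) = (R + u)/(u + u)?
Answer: -121/6 ≈ -20.167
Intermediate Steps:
Z(u, R) = (R + u)/(2*u) (Z(u, R) = (R + u)/((2*u)) = (R + u)*(1/(2*u)) = (R + u)/(2*u))
y = 13/3 (y = 6*1 - 5*1/3 = 6 - 5/3 = 13/3 ≈ 4.3333)
p(Y) = 13/3
-31 + Z(-1, -5 + 1)*p(-6) = -31 + ((1/2)*((-5 + 1) - 1)/(-1))*(13/3) = -31 + ((1/2)*(-1)*(-4 - 1))*(13/3) = -31 + ((1/2)*(-1)*(-5))*(13/3) = -31 + (5/2)*(13/3) = -31 + 65/6 = -121/6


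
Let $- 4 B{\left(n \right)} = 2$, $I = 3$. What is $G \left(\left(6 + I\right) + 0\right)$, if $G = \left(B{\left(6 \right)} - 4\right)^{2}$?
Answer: $\frac{729}{4} \approx 182.25$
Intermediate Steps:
$B{\left(n \right)} = - \frac{1}{2}$ ($B{\left(n \right)} = \left(- \frac{1}{4}\right) 2 = - \frac{1}{2}$)
$G = \frac{81}{4}$ ($G = \left(- \frac{1}{2} - 4\right)^{2} = \left(- \frac{9}{2}\right)^{2} = \frac{81}{4} \approx 20.25$)
$G \left(\left(6 + I\right) + 0\right) = \frac{81 \left(\left(6 + 3\right) + 0\right)}{4} = \frac{81 \left(9 + 0\right)}{4} = \frac{81}{4} \cdot 9 = \frac{729}{4}$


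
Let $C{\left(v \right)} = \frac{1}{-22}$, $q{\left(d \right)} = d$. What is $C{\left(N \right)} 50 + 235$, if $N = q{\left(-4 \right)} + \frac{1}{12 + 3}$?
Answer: $\frac{2560}{11} \approx 232.73$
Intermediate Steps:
$N = - \frac{59}{15}$ ($N = -4 + \frac{1}{12 + 3} = -4 + \frac{1}{15} = - \frac{59}{15} \approx -3.9333$)
$C{\left(v \right)} = - \frac{1}{22}$
$C{\left(N \right)} 50 + 235 = \left(- \frac{1}{22}\right) 50 + 235 = - \frac{25}{11} + 235 = \frac{2560}{11}$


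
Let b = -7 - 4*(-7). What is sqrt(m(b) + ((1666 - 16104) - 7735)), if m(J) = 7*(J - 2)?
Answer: 2*I*sqrt(5510) ≈ 148.46*I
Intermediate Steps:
b = 21 (b = -7 + 28 = 21)
m(J) = -14 + 7*J (m(J) = 7*(-2 + J) = -14 + 7*J)
sqrt(m(b) + ((1666 - 16104) - 7735)) = sqrt((-14 + 7*21) + ((1666 - 16104) - 7735)) = sqrt((-14 + 147) + (-14438 - 7735)) = sqrt(133 - 22173) = sqrt(-22040) = 2*I*sqrt(5510)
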